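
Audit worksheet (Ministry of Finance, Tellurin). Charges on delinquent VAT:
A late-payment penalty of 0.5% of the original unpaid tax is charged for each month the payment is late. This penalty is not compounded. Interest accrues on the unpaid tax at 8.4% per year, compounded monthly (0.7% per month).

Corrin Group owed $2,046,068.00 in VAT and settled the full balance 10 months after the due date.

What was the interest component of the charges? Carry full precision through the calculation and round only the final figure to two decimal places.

Interest: $2,046,068.00 × ((1 + 0.007)^10 − 1) = $2,046,068.00 × 0.0722467… = $147,821.5965…

$147,821.60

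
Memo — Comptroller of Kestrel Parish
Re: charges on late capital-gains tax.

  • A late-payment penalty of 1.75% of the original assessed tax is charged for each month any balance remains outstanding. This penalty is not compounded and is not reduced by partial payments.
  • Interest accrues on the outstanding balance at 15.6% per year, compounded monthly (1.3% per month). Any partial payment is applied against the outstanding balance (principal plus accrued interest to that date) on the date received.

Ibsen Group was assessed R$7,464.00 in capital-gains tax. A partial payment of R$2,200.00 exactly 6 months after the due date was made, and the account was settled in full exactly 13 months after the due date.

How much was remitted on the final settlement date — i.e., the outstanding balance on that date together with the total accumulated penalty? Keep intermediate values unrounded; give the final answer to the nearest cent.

R$8,118.53

Balance at month 6: R$7,464.0000 × (1 + 0.013)^6 = R$8,065.4444…
After R$2,200.00 payment: R$8,065.4444… − R$2,200.00 = R$5,865.4444…
Balance at month 13: R$5,865.4444… × (1 + 0.013)^7 = R$6,420.4733…
Penalty: 13 × 1.75% × R$7,464.00 = R$1,698.06
Final settlement = outstanding balance + penalty = R$6,420.4733… + R$1,698.06 = R$8,118.53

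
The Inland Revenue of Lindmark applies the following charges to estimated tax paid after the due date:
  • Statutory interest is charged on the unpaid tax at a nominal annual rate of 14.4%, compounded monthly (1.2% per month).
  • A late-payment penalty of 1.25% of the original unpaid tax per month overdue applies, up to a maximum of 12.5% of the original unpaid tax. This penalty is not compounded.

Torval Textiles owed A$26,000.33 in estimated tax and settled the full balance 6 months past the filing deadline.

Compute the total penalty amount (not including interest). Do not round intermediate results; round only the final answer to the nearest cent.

Penalty: 6 × 1.25% × A$26,000.33 = A$1,950.02… (below the 12.5% cap of A$3,250.04…)

A$1,950.02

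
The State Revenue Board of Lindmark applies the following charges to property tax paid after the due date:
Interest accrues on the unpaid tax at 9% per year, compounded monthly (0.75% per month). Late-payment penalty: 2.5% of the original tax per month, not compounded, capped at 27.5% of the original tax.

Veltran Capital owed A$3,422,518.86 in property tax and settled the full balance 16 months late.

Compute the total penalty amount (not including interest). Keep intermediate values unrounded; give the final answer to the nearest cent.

Penalty (uncapped): 16 × 2.5% × A$3,422,518.86 = A$1,369,007.54…; cap = 27.5% × A$3,422,518.86 = A$941,192.69… → penalty = A$941,192.69…

A$941,192.69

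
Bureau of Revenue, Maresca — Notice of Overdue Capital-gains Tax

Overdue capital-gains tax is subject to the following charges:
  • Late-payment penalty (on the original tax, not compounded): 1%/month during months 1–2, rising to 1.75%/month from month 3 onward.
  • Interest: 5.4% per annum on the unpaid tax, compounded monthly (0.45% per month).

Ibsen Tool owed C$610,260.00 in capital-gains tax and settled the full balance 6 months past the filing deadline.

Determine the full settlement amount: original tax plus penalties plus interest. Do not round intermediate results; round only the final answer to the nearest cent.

C$681,846.90

Penalty, months 1–2: 2 × 1% × C$610,260.00 = C$12,205.20
Penalty, months 3–6: 4 × 1.75% × C$610,260.00 = C$42,718.20
Interest: C$610,260.00 × ((1 + 0.0045)^6 − 1) = C$610,260.00 × 0.0273056… = C$16,663.5024…
Total = C$610,260.00 + C$54,923.4000 + C$16,663.5024… = C$681,846.90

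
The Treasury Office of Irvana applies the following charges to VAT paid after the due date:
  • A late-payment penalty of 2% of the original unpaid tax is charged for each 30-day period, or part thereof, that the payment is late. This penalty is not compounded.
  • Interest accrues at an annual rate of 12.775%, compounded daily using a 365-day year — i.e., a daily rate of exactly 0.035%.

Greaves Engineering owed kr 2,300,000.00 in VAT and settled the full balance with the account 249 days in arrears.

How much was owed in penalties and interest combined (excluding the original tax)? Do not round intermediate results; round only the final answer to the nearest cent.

Penalty periods: ⌈249/30⌉ = 9; penalty = 9 × 2% × kr 2,300,000.00 = kr 414,000.00
Interest: kr 2,300,000.00 × ((1 + 0.00035)^249 − 1) = kr 2,300,000.00 × 0.09104369… = kr 209,400.4881…
Penalties + interest = kr 414,000.0000 + kr 209,400.4881… = kr 623,400.49

kr 623,400.49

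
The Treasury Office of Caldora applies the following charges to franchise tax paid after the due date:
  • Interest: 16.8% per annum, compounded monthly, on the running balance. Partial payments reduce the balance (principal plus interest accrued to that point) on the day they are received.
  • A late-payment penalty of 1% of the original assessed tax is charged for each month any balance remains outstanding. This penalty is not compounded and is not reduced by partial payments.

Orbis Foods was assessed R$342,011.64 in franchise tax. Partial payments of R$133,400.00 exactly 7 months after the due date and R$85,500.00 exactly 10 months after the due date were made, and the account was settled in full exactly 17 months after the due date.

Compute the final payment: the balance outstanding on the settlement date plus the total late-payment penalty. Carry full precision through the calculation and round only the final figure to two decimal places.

Monthly rate = 16.8% ÷ 12 = 1.4%
Balance at month 7: R$342,011.6400 × (1 + 0.014)^7 = R$376,969.8112…
After R$133,400.00 payment: R$376,969.8112… − R$133,400.00 = R$243,569.8112…
Balance at month 10: R$243,569.8112… × (1 + 0.014)^3 = R$253,943.6306…
After R$85,500.00 payment: R$253,943.6306… − R$85,500.00 = R$168,443.6306…
Balance at month 17: R$168,443.6306… × (1 + 0.014)^7 = R$185,660.8261…
Penalty: 17 × 1% × R$342,011.64 = R$58,141.98…
Final settlement = outstanding balance + penalty = R$185,660.8261… + R$58,141.98… = R$243,802.80

R$243,802.80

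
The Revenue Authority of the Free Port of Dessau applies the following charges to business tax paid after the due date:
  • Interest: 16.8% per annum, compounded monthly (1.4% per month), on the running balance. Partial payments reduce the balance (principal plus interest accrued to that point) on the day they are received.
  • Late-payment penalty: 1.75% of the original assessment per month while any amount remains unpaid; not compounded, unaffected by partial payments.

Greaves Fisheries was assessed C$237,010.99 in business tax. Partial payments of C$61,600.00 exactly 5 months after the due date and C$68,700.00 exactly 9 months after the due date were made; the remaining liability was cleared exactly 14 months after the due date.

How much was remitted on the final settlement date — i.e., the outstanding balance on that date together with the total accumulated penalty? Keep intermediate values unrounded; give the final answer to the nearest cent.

C$202,549.97

Balance at month 5: C$237,010.9900 × (1 + 0.014)^5 = C$254,072.8501…
After C$61,600.00 payment: C$254,072.8501… − C$61,600.00 = C$192,472.8501…
Balance at month 9: C$192,472.8501… × (1 + 0.014)^4 = C$203,479.7977…
After C$68,700.00 payment: C$203,479.7977… − C$68,700.00 = C$134,779.7977…
Balance at month 14: C$134,779.7977… × (1 + 0.014)^5 = C$144,482.2763…
Penalty: 14 × 1.75% × C$237,010.99 = C$58,067.69…
Final settlement = outstanding balance + penalty = C$144,482.2763… + C$58,067.69… = C$202,549.97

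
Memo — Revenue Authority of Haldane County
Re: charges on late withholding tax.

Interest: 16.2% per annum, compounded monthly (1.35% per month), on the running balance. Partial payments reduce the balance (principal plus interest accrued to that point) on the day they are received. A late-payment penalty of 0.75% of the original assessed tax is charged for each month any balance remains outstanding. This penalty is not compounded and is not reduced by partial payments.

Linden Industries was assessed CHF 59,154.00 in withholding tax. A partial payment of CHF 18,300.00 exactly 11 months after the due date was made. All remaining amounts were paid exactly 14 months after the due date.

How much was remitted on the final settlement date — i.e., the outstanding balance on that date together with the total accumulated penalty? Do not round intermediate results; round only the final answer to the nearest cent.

CHF 58,530.13

Balance at month 11: CHF 59,154.0000 × (1 + 0.0135)^11 = CHF 68,555.9890…
After CHF 18,300.00 payment: CHF 68,555.9890… − CHF 18,300.00 = CHF 50,255.9890…
Balance at month 14: CHF 50,255.9890… × (1 + 0.0135)^3 = CHF 52,318.9576…
Penalty: 14 × 0.75% × CHF 59,154.00 = CHF 6,211.17
Final settlement = outstanding balance + penalty = CHF 52,318.9576… + CHF 6,211.17 = CHF 58,530.13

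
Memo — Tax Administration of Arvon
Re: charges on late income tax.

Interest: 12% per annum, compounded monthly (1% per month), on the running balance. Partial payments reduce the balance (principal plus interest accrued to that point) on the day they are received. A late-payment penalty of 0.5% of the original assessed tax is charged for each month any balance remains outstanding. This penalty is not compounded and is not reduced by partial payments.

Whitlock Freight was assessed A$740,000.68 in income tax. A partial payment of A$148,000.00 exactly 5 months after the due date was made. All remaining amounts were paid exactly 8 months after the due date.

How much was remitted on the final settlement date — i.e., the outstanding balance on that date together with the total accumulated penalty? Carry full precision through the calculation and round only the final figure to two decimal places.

A$678,430.18

Balance at month 5: A$740,000.6800 × (1 + 0.01)^5 = A$777,748.1518…
After A$148,000.00 payment: A$777,748.1518… − A$148,000.00 = A$629,748.1518…
Balance at month 8: A$629,748.1518… × (1 + 0.01)^3 = A$648,830.1505…
Penalty: 8 × 0.5% × A$740,000.68 = A$29,600.03…
Final settlement = outstanding balance + penalty = A$648,830.1505… + A$29,600.03… = A$678,430.18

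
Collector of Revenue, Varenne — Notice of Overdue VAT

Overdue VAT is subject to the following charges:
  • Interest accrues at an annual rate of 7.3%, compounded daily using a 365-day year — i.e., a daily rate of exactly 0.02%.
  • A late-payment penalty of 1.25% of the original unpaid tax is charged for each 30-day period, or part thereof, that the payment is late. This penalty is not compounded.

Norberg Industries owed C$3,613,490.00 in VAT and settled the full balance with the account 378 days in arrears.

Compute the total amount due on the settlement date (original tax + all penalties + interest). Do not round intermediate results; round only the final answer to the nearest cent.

C$4,484,423.92

Penalty periods: ⌈378/30⌉ = 13; penalty = 13 × 1.25% × C$3,613,490.00 = C$587,192.13…
Interest: C$3,613,490.00 × ((1 + 0.0002)^378 − 1) = C$3,613,490.00 × 0.07852292… = C$283,741.7965…
Total = C$3,613,490.00 + C$587,192.1250 + C$283,741.7965… = C$4,484,423.92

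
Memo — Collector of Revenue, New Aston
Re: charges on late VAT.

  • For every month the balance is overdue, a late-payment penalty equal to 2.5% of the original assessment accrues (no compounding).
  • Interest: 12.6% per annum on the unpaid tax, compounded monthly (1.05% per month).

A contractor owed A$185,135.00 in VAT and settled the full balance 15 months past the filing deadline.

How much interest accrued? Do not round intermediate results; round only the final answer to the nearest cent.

A$31,402.59

Interest: A$185,135.00 × ((1 + 0.0105)^15 − 1) = A$185,135.00 × 0.1696200… = A$31,402.5896…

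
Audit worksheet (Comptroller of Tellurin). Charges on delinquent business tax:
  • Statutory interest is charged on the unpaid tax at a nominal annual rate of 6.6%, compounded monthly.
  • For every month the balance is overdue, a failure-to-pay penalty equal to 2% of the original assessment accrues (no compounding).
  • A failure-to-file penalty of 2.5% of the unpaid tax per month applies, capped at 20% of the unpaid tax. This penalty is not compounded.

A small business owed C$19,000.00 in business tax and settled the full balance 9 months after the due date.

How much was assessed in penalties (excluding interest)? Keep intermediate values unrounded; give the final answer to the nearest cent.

C$7,220.00

Failure-to-file: 9 × 2.5% × C$19,000.00 = C$4,275.00, capped at 20% × C$19,000.00 = C$3,800.00
Failure-to-pay penalty: 9 × 2% × C$19,000.00 = C$3,420.00
Total penalty = C$3,800.00 + C$3,420.00 = C$7,220.00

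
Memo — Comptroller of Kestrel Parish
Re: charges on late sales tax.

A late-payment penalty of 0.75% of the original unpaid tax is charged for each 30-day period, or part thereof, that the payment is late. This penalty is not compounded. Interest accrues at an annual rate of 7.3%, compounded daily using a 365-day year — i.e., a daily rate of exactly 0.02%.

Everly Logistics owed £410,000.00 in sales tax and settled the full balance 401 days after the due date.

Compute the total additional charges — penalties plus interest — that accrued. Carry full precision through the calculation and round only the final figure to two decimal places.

£77,282.97

Penalty periods: ⌈401/30⌉ = 14; penalty = 14 × 0.75% × £410,000.00 = £43,050.00
Interest: £410,000.00 × ((1 + 0.0002)^401 − 1) = £410,000.00 × 0.08349506… = £34,232.9739…
Penalties + interest = £43,050.0000 + £34,232.9739… = £77,282.97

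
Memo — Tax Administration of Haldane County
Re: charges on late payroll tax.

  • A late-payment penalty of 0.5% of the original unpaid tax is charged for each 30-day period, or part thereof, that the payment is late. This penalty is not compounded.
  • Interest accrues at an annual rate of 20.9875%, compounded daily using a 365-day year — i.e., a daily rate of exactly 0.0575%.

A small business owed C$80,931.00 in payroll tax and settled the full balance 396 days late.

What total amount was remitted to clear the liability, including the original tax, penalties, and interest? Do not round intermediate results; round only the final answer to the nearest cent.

Penalty periods: ⌈396/30⌉ = 14; penalty = 14 × 0.5% × C$80,931.00 = C$5,665.17
Interest: C$80,931.00 × ((1 + 0.000575)^396 − 1) = C$80,931.00 × 0.25562639… = C$20,688.0991…
Total = C$80,931.00 + C$5,665.1700 + C$20,688.0991… = C$107,284.27

C$107,284.27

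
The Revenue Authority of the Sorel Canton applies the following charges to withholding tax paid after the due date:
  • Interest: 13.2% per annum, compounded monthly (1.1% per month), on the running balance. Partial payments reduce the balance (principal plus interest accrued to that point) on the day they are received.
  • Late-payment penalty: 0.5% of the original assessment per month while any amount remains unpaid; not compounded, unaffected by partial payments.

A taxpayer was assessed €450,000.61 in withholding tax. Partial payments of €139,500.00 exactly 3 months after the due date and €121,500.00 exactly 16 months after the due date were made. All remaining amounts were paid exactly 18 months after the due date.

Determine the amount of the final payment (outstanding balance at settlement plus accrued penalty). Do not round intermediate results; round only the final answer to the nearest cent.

€299,876.30

Balance at month 3: €450,000.6100 × (1 + 0.011)^3 = €465,014.5793…
After €139,500.00 payment: €465,014.5793… − €139,500.00 = €325,514.5793…
Balance at month 16: €325,514.5793… × (1 + 0.011)^13 = €375,262.7591…
After €121,500.00 payment: €375,262.7591… − €121,500.00 = €253,762.7591…
Balance at month 18: €253,762.7591… × (1 + 0.011)^2 = €259,376.2451…
Penalty: 18 × 0.5% × €450,000.61 = €40,500.05…
Final settlement = outstanding balance + penalty = €259,376.2451… + €40,500.05… = €299,876.30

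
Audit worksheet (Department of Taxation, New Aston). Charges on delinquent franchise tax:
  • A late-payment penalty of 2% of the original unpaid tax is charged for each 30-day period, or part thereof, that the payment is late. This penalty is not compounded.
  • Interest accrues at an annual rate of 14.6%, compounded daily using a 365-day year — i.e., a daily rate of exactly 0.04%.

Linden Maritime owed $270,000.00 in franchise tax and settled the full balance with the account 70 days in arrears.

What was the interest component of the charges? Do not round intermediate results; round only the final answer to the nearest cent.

Interest: $270,000.00 × ((1 + 0.0004)^70 − 1) = $270,000.00 × 0.02838993… = $7,665.2803…

$7,665.28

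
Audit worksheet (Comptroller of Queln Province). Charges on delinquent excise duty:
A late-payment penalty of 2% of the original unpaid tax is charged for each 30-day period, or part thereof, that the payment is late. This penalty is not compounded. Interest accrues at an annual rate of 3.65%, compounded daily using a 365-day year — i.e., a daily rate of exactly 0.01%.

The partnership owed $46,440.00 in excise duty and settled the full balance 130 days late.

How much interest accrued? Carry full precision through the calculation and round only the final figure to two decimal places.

Interest: $46,440.00 × ((1 + 0.0001)^130 − 1) = $46,440.00 × 0.01308421… = $607.6307…

$607.63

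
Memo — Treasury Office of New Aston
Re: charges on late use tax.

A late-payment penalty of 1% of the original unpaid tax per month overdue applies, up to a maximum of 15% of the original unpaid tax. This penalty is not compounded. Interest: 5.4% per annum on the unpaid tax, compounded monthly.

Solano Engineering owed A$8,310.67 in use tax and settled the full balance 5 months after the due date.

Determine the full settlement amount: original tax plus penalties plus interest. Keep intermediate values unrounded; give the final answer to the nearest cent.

Penalty: 5 × 1% × A$8,310.67 = A$415.53… (below the 15% cap of A$1,246.60…)
Interest (5.4%/yr ÷ 12 = 0.45%/month): A$8,310.67 × ((1 + 0.0045)^5 − 1) = A$188.6806…
Total = A$8,310.67 + A$415.5335 + A$188.6806… = A$8,914.88

A$8,914.88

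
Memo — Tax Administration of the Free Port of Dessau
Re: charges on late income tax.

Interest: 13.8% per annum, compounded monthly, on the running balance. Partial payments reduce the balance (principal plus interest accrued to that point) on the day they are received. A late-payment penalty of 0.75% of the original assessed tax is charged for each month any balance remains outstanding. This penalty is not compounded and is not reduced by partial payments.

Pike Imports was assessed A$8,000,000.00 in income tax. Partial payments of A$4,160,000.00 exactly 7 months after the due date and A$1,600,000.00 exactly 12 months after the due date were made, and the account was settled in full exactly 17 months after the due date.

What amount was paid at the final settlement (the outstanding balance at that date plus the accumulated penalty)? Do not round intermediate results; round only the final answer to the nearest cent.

A$4,378,432.37

Monthly rate = 13.8% ÷ 12 = 1.15%
Balance at month 7: A$8,000,000.0000 × (1 + 0.0115)^7 = A$8,666,648.7761…
After A$4,160,000.00 payment: A$8,666,648.7761… − A$4,160,000.00 = A$4,506,648.7761…
Balance at month 12: A$4,506,648.7761… × (1 + 0.0115)^5 = A$4,771,810.0593…
After A$1,600,000.00 payment: A$4,771,810.0593… − A$1,600,000.00 = A$3,171,810.0593…
Balance at month 17: A$3,171,810.0593… × (1 + 0.0115)^5 = A$3,358,432.3738…
Penalty: 17 × 0.75% × A$8,000,000.00 = A$1,020,000.00
Final settlement = outstanding balance + penalty = A$3,358,432.3738… + A$1,020,000.00 = A$4,378,432.37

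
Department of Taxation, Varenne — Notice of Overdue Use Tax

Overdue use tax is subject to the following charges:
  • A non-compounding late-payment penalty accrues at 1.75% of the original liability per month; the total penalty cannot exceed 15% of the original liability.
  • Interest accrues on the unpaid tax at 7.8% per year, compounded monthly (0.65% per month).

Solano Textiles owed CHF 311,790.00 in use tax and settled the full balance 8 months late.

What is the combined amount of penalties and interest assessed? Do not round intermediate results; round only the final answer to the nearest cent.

CHF 60,237.36

Penalty: 8 × 1.75% × CHF 311,790.00 = CHF 43,650.60 (below the 15% cap of CHF 46,768.50)
Interest: CHF 311,790.00 × ((1 + 0.0065)^8 − 1) = CHF 311,790.00 × 0.0531985… = CHF 16,586.7618…
Penalties + interest = CHF 43,650.6000 + CHF 16,586.7618… = CHF 60,237.36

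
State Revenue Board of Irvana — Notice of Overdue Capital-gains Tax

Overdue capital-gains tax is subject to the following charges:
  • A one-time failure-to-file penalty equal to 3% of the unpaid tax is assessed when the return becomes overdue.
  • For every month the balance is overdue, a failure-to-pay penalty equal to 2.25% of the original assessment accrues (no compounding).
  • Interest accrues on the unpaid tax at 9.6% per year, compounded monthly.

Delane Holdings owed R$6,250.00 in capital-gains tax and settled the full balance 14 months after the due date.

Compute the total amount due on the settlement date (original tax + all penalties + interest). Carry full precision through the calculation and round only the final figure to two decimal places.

R$9,143.84

Failure-to-file penalty: 3% × R$6,250.00 = R$187.50
Failure-to-pay penalty: 14 × 2.25% × R$6,250.00 = R$1,968.75
Interest (9.6%/yr ÷ 12 = 0.8%/month): R$6,250.00 × ((1 + 0.008)^14 − 1) = R$737.5908…
Total = R$6,250.00 + R$2,156.2500 + R$737.5908… = R$9,143.84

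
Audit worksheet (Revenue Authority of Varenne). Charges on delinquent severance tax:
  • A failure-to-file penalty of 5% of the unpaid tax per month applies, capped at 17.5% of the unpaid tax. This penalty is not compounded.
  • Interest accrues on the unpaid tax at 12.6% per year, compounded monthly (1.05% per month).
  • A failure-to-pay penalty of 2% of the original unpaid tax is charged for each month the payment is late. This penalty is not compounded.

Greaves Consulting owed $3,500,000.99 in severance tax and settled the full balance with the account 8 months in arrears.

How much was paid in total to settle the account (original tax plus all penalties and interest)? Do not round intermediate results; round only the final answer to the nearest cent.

$4,977,535.81

Failure-to-file: 8 × 5% × $3,500,000.99 = $1,400,000.40…, capped at 17.5% × $3,500,000.99 = $612,500.17…
Failure-to-pay penalty: 8 × 2% × $3,500,000.99 = $560,000.16…
Interest: $3,500,000.99 × ((1 + 0.0105)^8 − 1) = $3,500,000.99 × 0.0871527… = $305,034.4839…
Total = $3,500,000.99 + $1,172,500.3317… + $305,034.4839… = $4,977,535.81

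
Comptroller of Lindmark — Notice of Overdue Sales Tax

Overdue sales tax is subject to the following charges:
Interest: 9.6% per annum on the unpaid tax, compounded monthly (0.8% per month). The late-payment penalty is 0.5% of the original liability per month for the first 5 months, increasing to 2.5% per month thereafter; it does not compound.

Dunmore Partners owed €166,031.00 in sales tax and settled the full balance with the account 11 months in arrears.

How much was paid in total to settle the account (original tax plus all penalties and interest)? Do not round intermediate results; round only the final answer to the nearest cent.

Penalty, months 1–5: 5 × 0.5% × €166,031.00 = €4,150.78…
Penalty, months 6–11: 6 × 2.5% × €166,031.00 = €24,904.65
Interest: €166,031.00 × ((1 + 0.008)^11 − 1) = €166,031.00 × 0.0916058… = €15,209.4104…
Total = €166,031.00 + €29,055.4250 + €15,209.4104… = €210,295.84

€210,295.84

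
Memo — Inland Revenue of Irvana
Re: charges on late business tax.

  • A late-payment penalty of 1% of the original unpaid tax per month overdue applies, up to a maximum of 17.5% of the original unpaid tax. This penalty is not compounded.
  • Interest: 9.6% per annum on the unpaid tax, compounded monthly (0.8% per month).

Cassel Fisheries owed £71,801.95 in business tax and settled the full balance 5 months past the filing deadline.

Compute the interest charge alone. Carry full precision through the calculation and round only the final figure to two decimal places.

Interest: £71,801.95 × ((1 + 0.008)^5 − 1) = £71,801.95 × 0.0406451… = £2,918.4003…

£2,918.40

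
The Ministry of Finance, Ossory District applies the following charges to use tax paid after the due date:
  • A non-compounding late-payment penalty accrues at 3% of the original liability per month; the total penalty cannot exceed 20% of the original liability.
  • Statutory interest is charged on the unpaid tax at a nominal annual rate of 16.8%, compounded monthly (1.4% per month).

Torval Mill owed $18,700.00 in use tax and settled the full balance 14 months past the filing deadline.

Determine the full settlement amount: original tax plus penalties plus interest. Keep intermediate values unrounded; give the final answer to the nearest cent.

Penalty (uncapped): 14 × 3% × $18,700.00 = $7,854.00; cap = 20% × $18,700.00 = $3,740.00 → penalty = $3,740.00
Interest: $18,700.00 × ((1 + 0.014)^14 − 1) = $18,700.00 × 0.2148744… = $4,018.1507…
Total = $18,700.00 + $3,740.0000 + $4,018.1507… = $26,458.15

$26,458.15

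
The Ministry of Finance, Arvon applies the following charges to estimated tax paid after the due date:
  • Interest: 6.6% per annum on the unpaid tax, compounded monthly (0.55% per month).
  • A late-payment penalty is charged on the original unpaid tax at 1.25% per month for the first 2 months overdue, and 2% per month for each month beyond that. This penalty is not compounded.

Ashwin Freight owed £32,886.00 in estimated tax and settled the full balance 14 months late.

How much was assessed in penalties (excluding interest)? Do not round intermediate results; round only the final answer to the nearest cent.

Penalty, months 1–2: 2 × 1.25% × £32,886.00 = £822.15
Penalty, months 3–14: 12 × 2% × £32,886.00 = £7,892.64
Total penalty = £822.15 + £7,892.64 = £8,714.79

£8,714.79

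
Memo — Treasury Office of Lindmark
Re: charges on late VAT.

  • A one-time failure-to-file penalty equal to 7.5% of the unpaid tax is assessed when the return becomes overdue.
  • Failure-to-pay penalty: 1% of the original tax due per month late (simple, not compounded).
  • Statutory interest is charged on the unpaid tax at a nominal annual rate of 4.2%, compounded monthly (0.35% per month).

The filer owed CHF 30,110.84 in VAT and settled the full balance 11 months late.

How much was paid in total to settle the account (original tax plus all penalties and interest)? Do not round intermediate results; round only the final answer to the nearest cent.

Failure-to-file penalty: 7.5% × CHF 30,110.84 = CHF 2,258.31…
Failure-to-pay penalty = 1% × CHF 30,110.84 × 11 mo = CHF 3,312.19…
Interest: CHF 30,110.84 × ((1 + 0.0035)^11 − 1) = CHF 30,110.84 × 0.0391809… = CHF 1,179.7690…
Total = CHF 30,110.84 + CHF 5,570.5054 + CHF 1,179.7690… = CHF 36,861.11

CHF 36,861.11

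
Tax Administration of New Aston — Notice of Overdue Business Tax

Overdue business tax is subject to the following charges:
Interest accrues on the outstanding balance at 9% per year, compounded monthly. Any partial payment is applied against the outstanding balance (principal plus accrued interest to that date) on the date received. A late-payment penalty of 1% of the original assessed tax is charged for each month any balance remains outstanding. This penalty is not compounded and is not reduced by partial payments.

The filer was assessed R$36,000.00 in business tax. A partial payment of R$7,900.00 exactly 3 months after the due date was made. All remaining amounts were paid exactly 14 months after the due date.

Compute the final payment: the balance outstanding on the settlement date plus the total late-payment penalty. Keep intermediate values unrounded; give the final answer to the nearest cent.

Monthly rate = 9% ÷ 12 = 0.75%
Balance at month 3: R$36,000.0000 × (1 + 0.0075)^3 = R$36,816.0902…
After R$7,900.00 payment: R$36,816.0902… − R$7,900.00 = R$28,916.0902…
Balance at month 14: R$28,916.0902… × (1 + 0.0075)^11 = R$31,393.1701…
Penalty: 14 × 1% × R$36,000.00 = R$5,040.00
Final settlement = outstanding balance + penalty = R$31,393.1701… + R$5,040.00 = R$36,433.17

R$36,433.17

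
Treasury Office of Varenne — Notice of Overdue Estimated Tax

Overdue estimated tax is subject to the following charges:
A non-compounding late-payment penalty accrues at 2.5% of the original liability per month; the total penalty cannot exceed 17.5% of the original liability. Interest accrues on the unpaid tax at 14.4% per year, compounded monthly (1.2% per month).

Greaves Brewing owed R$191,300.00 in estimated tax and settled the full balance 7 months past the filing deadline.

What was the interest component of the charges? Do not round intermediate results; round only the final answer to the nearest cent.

Interest: R$191,300.00 × ((1 + 0.012)^7 − 1) = R$191,300.00 × 0.0870852… = R$16,659.4009…

R$16,659.40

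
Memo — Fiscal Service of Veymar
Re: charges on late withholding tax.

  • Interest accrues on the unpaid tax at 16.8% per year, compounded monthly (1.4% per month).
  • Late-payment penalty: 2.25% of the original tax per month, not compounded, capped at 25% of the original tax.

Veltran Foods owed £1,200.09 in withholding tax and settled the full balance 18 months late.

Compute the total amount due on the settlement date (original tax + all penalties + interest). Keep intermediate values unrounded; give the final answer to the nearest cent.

Penalty (uncapped): 18 × 2.25% × £1,200.09 = £486.04…; cap = 25% × £1,200.09 = £300.02… → penalty = £300.02…
Interest: £1,200.09 × ((1 + 0.014)^18 − 1) = £1,200.09 × 0.2843494… = £341.2449…
Total = £1,200.09 + £300.0225 + £341.2449… = £1,841.36

£1,841.36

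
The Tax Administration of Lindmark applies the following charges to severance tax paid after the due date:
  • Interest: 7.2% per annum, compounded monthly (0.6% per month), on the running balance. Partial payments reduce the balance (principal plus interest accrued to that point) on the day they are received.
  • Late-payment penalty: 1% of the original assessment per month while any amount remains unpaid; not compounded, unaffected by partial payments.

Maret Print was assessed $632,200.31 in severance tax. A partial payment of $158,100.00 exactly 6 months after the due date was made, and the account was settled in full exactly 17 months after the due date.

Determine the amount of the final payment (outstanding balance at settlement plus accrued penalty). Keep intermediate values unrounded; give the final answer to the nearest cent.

$638,495.54

Balance at month 6: $632,200.3100 × (1 + 0.006)^6 = $655,303.6528…
After $158,100.00 payment: $655,303.6528… − $158,100.00 = $497,203.6528…
Balance at month 17: $497,203.6528… × (1 + 0.006)^11 = $531,021.4918…
Penalty: 17 × 1% × $632,200.31 = $107,474.05…
Final settlement = outstanding balance + penalty = $531,021.4918… + $107,474.05… = $638,495.54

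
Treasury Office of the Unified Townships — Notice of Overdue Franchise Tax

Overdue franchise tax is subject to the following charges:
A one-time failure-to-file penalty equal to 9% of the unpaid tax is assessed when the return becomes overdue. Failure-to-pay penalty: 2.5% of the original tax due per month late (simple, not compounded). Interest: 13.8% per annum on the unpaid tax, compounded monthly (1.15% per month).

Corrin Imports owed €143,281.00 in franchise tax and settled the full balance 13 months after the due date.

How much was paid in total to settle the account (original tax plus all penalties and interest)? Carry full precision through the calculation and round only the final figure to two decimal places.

Failure-to-file penalty: 9% × €143,281.00 = €12,895.29
Failure-to-pay penalty: 13 × 2.5% × €143,281.00 = €46,566.33…
Interest: €143,281.00 × ((1 + 0.0115)^13 − 1) = €143,281.00 × 0.1602632… = €22,962.6771…
Total = €143,281.00 + €59,461.6150 + €22,962.6771… = €225,705.29

€225,705.29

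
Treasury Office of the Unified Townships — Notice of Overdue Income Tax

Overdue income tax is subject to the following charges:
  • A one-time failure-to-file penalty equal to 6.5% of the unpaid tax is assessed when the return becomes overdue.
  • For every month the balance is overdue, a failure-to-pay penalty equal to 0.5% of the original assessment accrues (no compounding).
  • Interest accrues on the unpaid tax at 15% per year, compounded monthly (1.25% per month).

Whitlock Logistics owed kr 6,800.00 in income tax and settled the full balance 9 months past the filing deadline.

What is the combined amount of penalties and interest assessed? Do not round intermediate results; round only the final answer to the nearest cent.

Failure-to-file penalty: 6.5% × kr 6,800.00 = kr 442.00
Failure-to-pay penalty = 0.5% × kr 6,800.00 × 9 mo = kr 306.00
Interest: kr 6,800.00 × ((1 + 0.0125)^9 − 1) = kr 6,800.00 × 0.1182922… = kr 804.3868…
Penalties + interest = kr 748.0000 + kr 804.3868… = kr 1,552.39

kr 1,552.39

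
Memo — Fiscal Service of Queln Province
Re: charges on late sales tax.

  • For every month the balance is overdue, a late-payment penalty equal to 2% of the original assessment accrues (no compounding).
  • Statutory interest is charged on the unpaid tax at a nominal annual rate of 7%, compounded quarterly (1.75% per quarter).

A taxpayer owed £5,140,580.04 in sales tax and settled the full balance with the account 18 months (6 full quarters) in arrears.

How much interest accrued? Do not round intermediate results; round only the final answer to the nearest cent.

£563,933.73

Interest: £5,140,580.04 × ((1 + 0.0175)^6 − 1) = £5,140,580.04 × 0.1097024… = £563,933.7324…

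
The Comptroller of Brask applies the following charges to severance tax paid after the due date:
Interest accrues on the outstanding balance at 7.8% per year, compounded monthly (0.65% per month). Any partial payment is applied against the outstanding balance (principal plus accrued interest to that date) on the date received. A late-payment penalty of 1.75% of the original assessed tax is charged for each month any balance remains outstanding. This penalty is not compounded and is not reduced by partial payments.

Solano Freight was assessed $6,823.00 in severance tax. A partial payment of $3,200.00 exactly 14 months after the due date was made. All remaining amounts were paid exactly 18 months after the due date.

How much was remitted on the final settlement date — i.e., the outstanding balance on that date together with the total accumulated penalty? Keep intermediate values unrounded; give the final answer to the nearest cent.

Balance at month 14: $6,823.0000 × (1 + 0.0065)^14 = $7,470.8201…
After $3,200.00 payment: $7,470.8201… − $3,200.00 = $4,270.8201…
Balance at month 18: $4,270.8201… × (1 + 0.0065)^4 = $4,382.9488…
Penalty: 18 × 1.75% × $6,823.00 = $2,149.25…
Final settlement = outstanding balance + penalty = $4,382.9488… + $2,149.25… = $6,532.19

$6,532.19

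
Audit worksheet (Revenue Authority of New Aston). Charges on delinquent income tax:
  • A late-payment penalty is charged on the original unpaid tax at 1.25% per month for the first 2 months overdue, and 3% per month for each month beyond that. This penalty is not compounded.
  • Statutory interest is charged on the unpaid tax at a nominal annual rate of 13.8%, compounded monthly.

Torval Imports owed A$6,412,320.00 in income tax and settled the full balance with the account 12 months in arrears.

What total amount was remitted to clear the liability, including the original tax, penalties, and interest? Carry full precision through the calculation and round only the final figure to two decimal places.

A$9,439,396.16

Penalty, months 1–2: 2 × 1.25% × A$6,412,320.00 = A$160,308.00
Penalty, months 3–12: 10 × 3% × A$6,412,320.00 = A$1,923,696.00
Interest (13.8%/yr ÷ 12 = 1.15%/month): A$6,412,320.00 × ((1 + 0.0115)^12 − 1) = A$943,072.1598…
Total = A$6,412,320.00 + A$2,084,004.0000 + A$943,072.1598… = A$9,439,396.16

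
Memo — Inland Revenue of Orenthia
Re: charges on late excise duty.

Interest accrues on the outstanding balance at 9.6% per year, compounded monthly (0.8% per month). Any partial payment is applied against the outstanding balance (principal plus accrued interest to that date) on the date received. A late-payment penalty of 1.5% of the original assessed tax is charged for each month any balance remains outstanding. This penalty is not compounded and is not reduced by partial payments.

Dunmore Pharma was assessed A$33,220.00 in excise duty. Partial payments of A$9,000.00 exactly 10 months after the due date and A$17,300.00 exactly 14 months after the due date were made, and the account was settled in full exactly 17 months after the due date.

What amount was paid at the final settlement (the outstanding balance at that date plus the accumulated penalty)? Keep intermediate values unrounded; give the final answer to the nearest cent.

A$19,275.27

Balance at month 10: A$33,220.0000 × (1 + 0.008)^10 = A$35,975.3435…
After A$9,000.00 payment: A$35,975.3435… − A$9,000.00 = A$26,975.3435…
Balance at month 14: A$26,975.3435… × (1 + 0.008)^4 = A$27,848.9684…
After A$17,300.00 payment: A$27,848.9684… − A$17,300.00 = A$10,548.9684…
Balance at month 17: A$10,548.9684… × (1 + 0.008)^3 = A$10,804.1744…
Penalty: 17 × 1.5% × A$33,220.00 = A$8,471.10
Final settlement = outstanding balance + penalty = A$10,804.1744… + A$8,471.10 = A$19,275.27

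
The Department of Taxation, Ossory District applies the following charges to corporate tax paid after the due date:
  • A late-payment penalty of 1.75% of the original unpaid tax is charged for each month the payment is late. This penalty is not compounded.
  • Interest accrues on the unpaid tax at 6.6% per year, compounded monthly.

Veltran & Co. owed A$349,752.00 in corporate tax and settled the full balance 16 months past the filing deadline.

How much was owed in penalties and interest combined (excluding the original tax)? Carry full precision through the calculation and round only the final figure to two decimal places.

Late-payment penalty: 16 × 1.75% × A$349,752.00 = A$97,930.56
Interest (6.6%/yr ÷ 12 = 0.55%/month): A$349,752.00 × ((1 + 0.0055)^16 − 1) = A$32,080.9524…
Penalties + interest = A$97,930.5600 + A$32,080.9524… = A$130,011.51

A$130,011.51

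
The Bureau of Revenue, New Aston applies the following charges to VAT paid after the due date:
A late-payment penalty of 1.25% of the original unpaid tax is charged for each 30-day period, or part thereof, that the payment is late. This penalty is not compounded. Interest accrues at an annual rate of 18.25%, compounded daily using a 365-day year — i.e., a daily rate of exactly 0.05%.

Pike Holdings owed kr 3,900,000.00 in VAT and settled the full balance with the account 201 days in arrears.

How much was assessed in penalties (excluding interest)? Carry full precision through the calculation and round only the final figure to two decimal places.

kr 341,250.00

Penalty periods: ⌈201/30⌉ = 7; penalty = 7 × 1.25% × kr 3,900,000.00 = kr 341,250.00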